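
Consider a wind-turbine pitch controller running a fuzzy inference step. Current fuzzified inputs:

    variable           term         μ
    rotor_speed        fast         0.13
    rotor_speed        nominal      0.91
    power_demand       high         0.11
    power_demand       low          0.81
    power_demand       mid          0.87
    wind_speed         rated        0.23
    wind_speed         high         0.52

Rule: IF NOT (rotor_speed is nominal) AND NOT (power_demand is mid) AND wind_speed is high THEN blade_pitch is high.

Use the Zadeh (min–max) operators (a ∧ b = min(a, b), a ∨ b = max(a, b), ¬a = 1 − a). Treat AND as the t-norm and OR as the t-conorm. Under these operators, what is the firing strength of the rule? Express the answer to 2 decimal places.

0.09

firing strength: ¬nominal=1−0.91=0.09, ¬mid=1−0.87=0.13, high=0.52; AND[min(a, b)] → w = 0.09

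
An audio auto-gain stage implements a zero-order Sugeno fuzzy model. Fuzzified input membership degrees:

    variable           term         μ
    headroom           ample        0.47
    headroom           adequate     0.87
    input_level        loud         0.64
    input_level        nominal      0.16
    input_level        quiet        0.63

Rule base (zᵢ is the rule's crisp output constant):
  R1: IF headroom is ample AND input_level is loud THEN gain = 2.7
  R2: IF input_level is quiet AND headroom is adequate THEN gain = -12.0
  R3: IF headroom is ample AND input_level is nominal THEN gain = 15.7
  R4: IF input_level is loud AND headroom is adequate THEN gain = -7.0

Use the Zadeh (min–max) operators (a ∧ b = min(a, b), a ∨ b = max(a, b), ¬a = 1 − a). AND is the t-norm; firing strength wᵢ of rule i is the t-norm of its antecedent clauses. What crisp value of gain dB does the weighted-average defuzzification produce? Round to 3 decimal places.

-4.347

R1 (z=2.7): ample=0.47, loud=0.64; AND[min(a, b)] → w = 0.47
R2 (z=-12.0): quiet=0.63, adequate=0.87; AND[min(a, b)] → w = 0.63
R3 (z=15.7): ample=0.47, nominal=0.16; AND[min(a, b)] → w = 0.16
R4 (z=-7.0): loud=0.64, adequate=0.87; AND[min(a, b)] → w = 0.64
Weighted average = (0.47·2.7 + 0.63·-12.0 + 0.16·15.7 + 0.64·-7.0) / (0.47 + 0.63 + 0.16 + 0.64)
  = -8.2590 / 1.9000 = -4.347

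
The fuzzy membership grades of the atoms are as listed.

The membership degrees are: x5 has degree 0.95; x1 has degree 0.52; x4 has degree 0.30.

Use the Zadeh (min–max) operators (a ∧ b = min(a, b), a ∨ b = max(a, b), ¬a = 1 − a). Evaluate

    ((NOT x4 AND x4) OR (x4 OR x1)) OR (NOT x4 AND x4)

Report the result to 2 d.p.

0.52

NOT x4 = 1 − 0.30 = 0.70
NOT x4 AND x4 = min(a, b) on (0.70, 0.30) = 0.30
x4 OR x1 = max(a, b) on (0.30, 0.52) = 0.52
(NOT x4 AND x4) OR (x4 OR x1) = max(a, b) on (0.30, 0.52) = 0.52
NOT x4 = 1 − 0.30 = 0.70
NOT x4 AND x4 = min(a, b) on (0.70, 0.30) = 0.30
((NOT x4 AND x4) OR (x4 OR x1)) OR (NOT x4 AND x4) = max(a, b) on (0.52, 0.30) = 0.52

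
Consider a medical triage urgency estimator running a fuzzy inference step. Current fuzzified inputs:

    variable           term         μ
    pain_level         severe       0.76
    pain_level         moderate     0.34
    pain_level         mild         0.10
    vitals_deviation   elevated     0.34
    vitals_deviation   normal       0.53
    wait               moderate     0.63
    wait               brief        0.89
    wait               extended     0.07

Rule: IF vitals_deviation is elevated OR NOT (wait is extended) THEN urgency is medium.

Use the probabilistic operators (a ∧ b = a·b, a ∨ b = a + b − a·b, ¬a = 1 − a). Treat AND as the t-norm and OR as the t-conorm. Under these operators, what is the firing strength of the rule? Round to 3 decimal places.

firing strength: elevated=0.34, ¬extended=1−0.07=0.93; OR[a + b − a·b] → w = 0.9538

0.954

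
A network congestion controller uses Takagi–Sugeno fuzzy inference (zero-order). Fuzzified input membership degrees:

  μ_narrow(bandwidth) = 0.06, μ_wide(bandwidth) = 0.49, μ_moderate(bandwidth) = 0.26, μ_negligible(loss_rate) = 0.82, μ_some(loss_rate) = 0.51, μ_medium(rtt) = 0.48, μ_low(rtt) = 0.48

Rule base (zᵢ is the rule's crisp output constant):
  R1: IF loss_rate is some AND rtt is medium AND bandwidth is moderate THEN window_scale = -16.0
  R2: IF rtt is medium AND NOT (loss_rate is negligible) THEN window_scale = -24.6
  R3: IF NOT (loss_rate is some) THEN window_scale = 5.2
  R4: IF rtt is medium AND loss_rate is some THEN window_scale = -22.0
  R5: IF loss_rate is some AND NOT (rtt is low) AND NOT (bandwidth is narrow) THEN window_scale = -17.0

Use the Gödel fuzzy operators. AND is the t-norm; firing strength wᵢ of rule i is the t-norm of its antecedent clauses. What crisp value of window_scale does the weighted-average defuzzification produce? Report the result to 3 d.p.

R1 (z=-16.0): some=0.51, medium=0.48, moderate=0.26; AND[min(a, b)] → w = 0.26
R2 (z=-24.6): medium=0.48, ¬negligible=1−0.82=0.18; AND[min(a, b)] → w = 0.18
R3 (z=5.2): ¬some=1−0.51=0.49 → w = 0.49
R4 (z=-22.0): medium=0.48, some=0.51; AND[min(a, b)] → w = 0.48
R5 (z=-17.0): some=0.51, ¬low=1−0.48=0.52, ¬narrow=1−0.06=0.94; AND[min(a, b)] → w = 0.51
Weighted average = (0.26·-16.0 + 0.18·-24.6 + 0.49·5.2 + 0.48·-22.0 + 0.51·-17.0) / (0.26 + 0.18 + 0.49 + 0.48 + 0.51)
  = -25.2700 / 1.9200 = -13.161

-13.161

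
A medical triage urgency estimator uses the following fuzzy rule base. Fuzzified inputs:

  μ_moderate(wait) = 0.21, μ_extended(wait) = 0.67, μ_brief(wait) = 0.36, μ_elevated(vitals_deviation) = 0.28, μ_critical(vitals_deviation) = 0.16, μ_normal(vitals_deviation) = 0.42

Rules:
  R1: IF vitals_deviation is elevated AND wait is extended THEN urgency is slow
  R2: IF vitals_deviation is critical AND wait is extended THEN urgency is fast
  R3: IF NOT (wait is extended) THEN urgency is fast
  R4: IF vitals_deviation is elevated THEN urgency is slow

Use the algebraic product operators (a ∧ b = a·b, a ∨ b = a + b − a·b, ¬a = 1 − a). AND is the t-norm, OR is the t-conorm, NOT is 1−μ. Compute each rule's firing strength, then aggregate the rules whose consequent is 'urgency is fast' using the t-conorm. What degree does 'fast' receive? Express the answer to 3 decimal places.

R1: elevated=0.28, extended=0.67; AND[a·b] → w = 0.1876
R2: critical=0.16, extended=0.67; AND[a·b] → w = 0.1072
R3: ¬extended=1−0.67=0.33 → w = 0.3300
R4: elevated=0.28 → w = 0.2800
Rules with consequent 'fast': {R2, R3} → strengths 0.1072, 0.3300
Aggregate via t-conorm [a + b − a·b]: 0.4018

0.402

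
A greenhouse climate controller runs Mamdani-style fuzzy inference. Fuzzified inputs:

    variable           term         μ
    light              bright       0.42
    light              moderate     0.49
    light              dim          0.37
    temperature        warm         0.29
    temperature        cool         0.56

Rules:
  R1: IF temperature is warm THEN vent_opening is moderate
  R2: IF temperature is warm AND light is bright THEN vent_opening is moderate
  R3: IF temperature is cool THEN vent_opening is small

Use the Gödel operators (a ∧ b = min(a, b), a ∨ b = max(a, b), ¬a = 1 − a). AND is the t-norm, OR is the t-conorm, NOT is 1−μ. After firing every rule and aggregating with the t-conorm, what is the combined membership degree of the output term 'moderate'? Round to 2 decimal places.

R1: warm=0.29 → w = 0.29
R2: warm=0.29, bright=0.42; AND[min(a, b)] → w = 0.29
R3: cool=0.56 → w = 0.56
Rules with consequent 'moderate': {R1, R2} → strengths 0.29, 0.29
Aggregate via t-conorm [max(a, b)]: 0.29

0.29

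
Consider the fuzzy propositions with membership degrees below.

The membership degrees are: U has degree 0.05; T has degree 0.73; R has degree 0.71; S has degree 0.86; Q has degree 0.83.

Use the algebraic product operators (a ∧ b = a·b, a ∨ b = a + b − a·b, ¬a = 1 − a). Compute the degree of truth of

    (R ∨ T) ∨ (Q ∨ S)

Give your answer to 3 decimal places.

R ∨ T = a + b − a·b on (0.7100, 0.7300) = 0.9217
Q ∨ S = a + b − a·b on (0.8300, 0.8600) = 0.9762
(R ∨ T) ∨ (Q ∨ S) = a + b − a·b on (0.9217, 0.9762) = 0.9981

0.998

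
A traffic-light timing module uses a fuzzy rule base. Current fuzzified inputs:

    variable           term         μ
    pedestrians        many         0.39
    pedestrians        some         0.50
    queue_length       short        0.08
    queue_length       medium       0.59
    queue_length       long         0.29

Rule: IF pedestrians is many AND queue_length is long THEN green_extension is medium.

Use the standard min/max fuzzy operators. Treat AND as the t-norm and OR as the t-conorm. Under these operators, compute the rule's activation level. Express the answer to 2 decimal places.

0.29

firing strength: many=0.39, long=0.29; AND[min(a, b)] → w = 0.29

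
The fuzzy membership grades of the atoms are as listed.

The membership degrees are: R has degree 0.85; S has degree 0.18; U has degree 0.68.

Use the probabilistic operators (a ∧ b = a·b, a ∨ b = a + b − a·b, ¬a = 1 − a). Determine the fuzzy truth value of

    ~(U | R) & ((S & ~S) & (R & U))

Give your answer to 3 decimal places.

U | R = a + b − a·b on (0.6800, 0.8500) = 0.9520
~(U | R) = 1 − 0.9520 = 0.0480
~S = 1 − 0.1800 = 0.8200
S & ~S = a·b on (0.1800, 0.8200) = 0.1476
R & U = a·b on (0.8500, 0.6800) = 0.5780
(S & ~S) & (R & U) = a·b on (0.1476, 0.5780) = 0.0853
~(U | R) & ((S & ~S) & (R & U)) = a·b on (0.0480, 0.0853) = 0.0041

0.004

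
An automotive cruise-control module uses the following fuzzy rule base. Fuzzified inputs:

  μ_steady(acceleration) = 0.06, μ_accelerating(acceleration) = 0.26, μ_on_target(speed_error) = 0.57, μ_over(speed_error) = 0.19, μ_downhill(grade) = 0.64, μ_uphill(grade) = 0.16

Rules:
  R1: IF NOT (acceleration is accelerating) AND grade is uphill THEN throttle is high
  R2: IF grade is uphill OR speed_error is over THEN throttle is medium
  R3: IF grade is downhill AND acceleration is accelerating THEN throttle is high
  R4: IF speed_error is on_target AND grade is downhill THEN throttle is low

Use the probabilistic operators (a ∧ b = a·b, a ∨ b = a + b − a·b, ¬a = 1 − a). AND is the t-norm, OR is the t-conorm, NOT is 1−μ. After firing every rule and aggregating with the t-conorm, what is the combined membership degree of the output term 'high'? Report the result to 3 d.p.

0.265

R1: ¬accelerating=1−0.26=0.74, uphill=0.16; AND[a·b] → w = 0.1184
R2: uphill=0.16, over=0.19; OR[a + b − a·b] → w = 0.3196
R3: downhill=0.64, accelerating=0.26; AND[a·b] → w = 0.1664
R4: on_target=0.57, downhill=0.64; AND[a·b] → w = 0.3648
Rules with consequent 'high': {R1, R3} → strengths 0.1184, 0.1664
Aggregate via t-conorm [a + b − a·b]: 0.2651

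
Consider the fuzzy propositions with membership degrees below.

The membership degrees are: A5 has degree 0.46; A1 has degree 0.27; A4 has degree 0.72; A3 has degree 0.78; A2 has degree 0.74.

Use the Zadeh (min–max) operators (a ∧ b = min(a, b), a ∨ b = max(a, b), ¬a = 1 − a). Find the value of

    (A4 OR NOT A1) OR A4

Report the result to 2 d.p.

0.73

NOT A1 = 1 − 0.27 = 0.73
A4 OR NOT A1 = max(a, b) on (0.72, 0.73) = 0.73
(A4 OR NOT A1) OR A4 = max(a, b) on (0.73, 0.72) = 0.73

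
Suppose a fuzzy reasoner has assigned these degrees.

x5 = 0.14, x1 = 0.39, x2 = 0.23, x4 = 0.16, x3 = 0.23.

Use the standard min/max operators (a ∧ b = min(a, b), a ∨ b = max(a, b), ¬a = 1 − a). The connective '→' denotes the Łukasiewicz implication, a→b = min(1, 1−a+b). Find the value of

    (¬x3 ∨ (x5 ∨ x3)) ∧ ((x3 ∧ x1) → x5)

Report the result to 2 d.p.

0.77

¬x3 = 1 − 0.23 = 0.77
x5 ∨ x3 = max(a, b) on (0.14, 0.23) = 0.23
¬x3 ∨ (x5 ∨ x3) = max(a, b) on (0.77, 0.23) = 0.77
x3 ∧ x1 = min(a, b) on (0.23, 0.39) = 0.23
(x3 ∧ x1) → x5  [Łukasiewicz: min(1, 1−a+b)] with a=0.23, b=0.14 → 0.91
(¬x3 ∨ (x5 ∨ x3)) ∧ ((x3 ∧ x1) → x5) = min(a, b) on (0.77, 0.91) = 0.77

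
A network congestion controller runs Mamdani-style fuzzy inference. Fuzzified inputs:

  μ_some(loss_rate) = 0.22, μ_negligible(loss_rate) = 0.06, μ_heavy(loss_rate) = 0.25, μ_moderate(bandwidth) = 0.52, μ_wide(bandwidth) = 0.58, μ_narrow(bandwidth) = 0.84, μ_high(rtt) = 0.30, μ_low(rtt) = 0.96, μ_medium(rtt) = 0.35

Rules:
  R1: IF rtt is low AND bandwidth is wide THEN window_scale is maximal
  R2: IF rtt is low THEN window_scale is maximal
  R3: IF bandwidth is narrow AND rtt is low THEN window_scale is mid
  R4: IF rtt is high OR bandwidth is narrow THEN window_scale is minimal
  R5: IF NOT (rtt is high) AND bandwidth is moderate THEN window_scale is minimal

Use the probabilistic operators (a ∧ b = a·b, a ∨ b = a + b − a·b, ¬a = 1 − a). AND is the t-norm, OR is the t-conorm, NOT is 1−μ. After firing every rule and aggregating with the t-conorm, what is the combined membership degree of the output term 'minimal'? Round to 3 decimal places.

R1: low=0.96, wide=0.58; AND[a·b] → w = 0.5568
R2: low=0.96 → w = 0.9600
R3: narrow=0.84, low=0.96; AND[a·b] → w = 0.8064
R4: high=0.30, narrow=0.84; OR[a + b − a·b] → w = 0.8880
R5: ¬high=1−0.30=0.70, moderate=0.52; AND[a·b] → w = 0.3640
Rules with consequent 'minimal': {R4, R5} → strengths 0.8880, 0.3640
Aggregate via t-conorm [a + b − a·b]: 0.9288

0.929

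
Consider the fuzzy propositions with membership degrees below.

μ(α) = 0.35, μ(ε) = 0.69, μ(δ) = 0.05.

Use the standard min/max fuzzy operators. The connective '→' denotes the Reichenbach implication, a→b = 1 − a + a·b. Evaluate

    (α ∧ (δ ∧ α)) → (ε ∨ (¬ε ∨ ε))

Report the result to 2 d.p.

0.98

δ ∧ α = min(a, b) on (0.05, 0.35) = 0.05
α ∧ (δ ∧ α) = min(a, b) on (0.35, 0.05) = 0.05
¬ε = 1 − 0.69 = 0.31
¬ε ∨ ε = max(a, b) on (0.31, 0.69) = 0.69
ε ∨ (¬ε ∨ ε) = max(a, b) on (0.69, 0.69) = 0.69
(α ∧ (δ ∧ α)) → (ε ∨ (¬ε ∨ ε))  [Reichenbach: 1 − a + a·b] with a=0.05, b=0.69 → 0.98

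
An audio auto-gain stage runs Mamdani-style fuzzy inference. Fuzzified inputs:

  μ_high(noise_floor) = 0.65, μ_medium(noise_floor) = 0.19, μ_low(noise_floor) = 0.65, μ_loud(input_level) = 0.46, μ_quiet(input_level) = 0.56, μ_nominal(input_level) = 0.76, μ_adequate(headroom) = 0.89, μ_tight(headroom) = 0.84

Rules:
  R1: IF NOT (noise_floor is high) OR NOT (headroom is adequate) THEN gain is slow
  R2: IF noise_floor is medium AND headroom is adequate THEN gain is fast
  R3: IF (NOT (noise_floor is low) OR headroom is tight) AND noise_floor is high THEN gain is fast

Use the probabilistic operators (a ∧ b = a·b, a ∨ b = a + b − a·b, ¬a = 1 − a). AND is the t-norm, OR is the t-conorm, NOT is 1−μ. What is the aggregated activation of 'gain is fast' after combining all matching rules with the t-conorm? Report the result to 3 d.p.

0.653

R1: ¬high=1−0.65=0.35, ¬adequate=1−0.89=0.11; OR[a + b − a·b] → w = 0.4215
R2: medium=0.19, adequate=0.89; AND[a·b] → w = 0.1691
R3: (¬low=1−0.65=0.35 OR tight=0.84) = 0.8960; AND[a·b] with high=0.65 → w = 0.5824
Rules with consequent 'fast': {R2, R3} → strengths 0.1691, 0.5824
Aggregate via t-conorm [a + b − a·b]: 0.6530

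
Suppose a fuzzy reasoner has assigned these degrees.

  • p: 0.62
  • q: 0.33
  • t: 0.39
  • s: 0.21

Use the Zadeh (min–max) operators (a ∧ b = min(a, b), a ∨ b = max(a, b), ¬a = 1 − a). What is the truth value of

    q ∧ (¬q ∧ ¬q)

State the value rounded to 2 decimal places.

0.33

¬q = 1 − 0.33 = 0.67
¬q = 1 − 0.33 = 0.67
¬q ∧ ¬q = min(a, b) on (0.67, 0.67) = 0.67
q ∧ (¬q ∧ ¬q) = min(a, b) on (0.33, 0.67) = 0.33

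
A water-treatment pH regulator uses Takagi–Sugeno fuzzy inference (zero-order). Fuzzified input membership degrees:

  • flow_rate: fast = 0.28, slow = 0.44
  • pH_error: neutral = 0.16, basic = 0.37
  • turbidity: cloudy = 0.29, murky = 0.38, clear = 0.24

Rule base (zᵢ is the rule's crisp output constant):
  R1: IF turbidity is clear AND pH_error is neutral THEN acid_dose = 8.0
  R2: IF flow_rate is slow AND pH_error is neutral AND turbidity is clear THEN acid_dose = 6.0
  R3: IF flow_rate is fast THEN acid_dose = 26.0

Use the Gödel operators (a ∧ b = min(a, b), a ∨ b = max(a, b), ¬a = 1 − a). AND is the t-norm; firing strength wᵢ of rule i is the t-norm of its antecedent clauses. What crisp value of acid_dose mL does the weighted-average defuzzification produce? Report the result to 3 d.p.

R1 (z=8.0): clear=0.24, neutral=0.16; AND[min(a, b)] → w = 0.16
R2 (z=6.0): slow=0.44, neutral=0.16, clear=0.24; AND[min(a, b)] → w = 0.16
R3 (z=26.0): fast=0.28 → w = 0.28
Weighted average = (0.16·8.0 + 0.16·6.0 + 0.28·26.0) / (0.16 + 0.16 + 0.28)
  = 9.5200 / 0.6000 = 15.867

15.867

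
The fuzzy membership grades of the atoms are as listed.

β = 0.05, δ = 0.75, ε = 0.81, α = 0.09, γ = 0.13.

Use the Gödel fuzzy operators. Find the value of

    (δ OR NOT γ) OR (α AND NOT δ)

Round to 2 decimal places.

0.87

NOT γ = 1 − 0.13 = 0.87
δ OR NOT γ = max(a, b) on (0.75, 0.87) = 0.87
NOT δ = 1 − 0.75 = 0.25
α AND NOT δ = min(a, b) on (0.09, 0.25) = 0.09
(δ OR NOT γ) OR (α AND NOT δ) = max(a, b) on (0.87, 0.09) = 0.87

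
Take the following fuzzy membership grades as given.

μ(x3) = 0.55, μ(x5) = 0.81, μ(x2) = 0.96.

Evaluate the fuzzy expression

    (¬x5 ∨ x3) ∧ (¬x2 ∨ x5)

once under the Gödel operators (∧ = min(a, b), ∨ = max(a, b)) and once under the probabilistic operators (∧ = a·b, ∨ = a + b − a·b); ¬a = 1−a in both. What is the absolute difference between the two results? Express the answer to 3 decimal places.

0.030

Under Gödel:
  ¬x5 = 1 − 0.81 = 0.19
  ¬x5 ∨ x3 = max(a, b) on (0.19, 0.55) = 0.55
  ¬x2 = 1 − 0.96 = 0.04
  ¬x2 ∨ x5 = max(a, b) on (0.04, 0.81) = 0.81
  (¬x5 ∨ x3) ∧ (¬x2 ∨ x5) = min(a, b) on (0.55, 0.81) = 0.55
  → value = 0.5500
Under probabilistic:
  ¬x5 = 1 − 0.8100 = 0.1900
  ¬x5 ∨ x3 = a + b − a·b on (0.1900, 0.5500) = 0.6355
  ¬x2 = 1 − 0.9600 = 0.0400
  ¬x2 ∨ x5 = a + b − a·b on (0.0400, 0.8100) = 0.8176
  (¬x5 ∨ x3) ∧ (¬x2 ∨ x5) = a·b on (0.6355, 0.8176) = 0.5196
  → value = 0.5196
|0.5500 − 0.5196| = 0.030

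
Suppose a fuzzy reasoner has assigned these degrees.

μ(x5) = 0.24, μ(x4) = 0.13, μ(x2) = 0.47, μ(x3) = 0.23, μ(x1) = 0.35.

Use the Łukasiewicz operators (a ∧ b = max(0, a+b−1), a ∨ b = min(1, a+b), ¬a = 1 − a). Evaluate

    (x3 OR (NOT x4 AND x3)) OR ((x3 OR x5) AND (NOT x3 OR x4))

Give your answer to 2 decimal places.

0.70

NOT x4 = 1 − 0.13 = 0.87
NOT x4 AND x3 = max(0, a+b−1) on (0.87, 0.23) = 0.10
x3 OR (NOT x4 AND x3) = min(1, a+b) on (0.23, 0.10) = 0.33
x3 OR x5 = min(1, a+b) on (0.23, 0.24) = 0.47
NOT x3 = 1 − 0.23 = 0.77
NOT x3 OR x4 = min(1, a+b) on (0.77, 0.13) = 0.90
(x3 OR x5) AND (NOT x3 OR x4) = max(0, a+b−1) on (0.47, 0.90) = 0.37
(x3 OR (NOT x4 AND x3)) OR ((x3 OR x5) AND (NOT x3 OR x4)) = min(1, a+b) on (0.33, 0.37) = 0.70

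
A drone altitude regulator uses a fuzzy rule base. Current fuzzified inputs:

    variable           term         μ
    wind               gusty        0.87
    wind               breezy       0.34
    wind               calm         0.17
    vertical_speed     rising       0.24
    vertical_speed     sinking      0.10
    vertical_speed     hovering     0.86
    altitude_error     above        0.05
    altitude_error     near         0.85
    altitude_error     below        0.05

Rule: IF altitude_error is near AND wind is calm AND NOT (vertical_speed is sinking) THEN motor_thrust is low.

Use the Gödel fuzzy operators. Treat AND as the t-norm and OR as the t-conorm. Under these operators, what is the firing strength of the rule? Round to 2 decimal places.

firing strength: near=0.85, calm=0.17, ¬sinking=1−0.10=0.90; AND[min(a, b)] → w = 0.17

0.17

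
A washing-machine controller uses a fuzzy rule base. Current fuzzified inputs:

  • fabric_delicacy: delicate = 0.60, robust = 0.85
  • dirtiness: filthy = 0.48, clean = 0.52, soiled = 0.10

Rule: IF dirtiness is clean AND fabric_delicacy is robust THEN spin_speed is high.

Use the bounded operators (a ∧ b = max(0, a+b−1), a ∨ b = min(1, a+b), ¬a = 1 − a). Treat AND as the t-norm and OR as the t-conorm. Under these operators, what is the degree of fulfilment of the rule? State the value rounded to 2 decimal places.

firing strength: clean=0.52, robust=0.85; AND[max(0, a+b−1)] → w = 0.37

0.37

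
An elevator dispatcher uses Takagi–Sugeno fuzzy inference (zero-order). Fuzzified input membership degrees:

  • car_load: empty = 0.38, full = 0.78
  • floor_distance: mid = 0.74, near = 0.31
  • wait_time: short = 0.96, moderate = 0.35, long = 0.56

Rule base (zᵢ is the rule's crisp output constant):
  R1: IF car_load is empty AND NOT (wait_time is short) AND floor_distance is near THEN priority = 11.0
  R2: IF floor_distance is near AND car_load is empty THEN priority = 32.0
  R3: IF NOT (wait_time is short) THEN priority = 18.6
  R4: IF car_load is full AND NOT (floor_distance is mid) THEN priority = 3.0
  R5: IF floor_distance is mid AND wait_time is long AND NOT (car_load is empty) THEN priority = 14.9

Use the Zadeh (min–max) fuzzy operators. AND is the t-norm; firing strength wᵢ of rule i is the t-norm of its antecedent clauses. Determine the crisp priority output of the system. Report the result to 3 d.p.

16.717

R1 (z=11.0): empty=0.38, ¬short=1−0.96=0.04, near=0.31; AND[min(a, b)] → w = 0.04
R2 (z=32.0): near=0.31, empty=0.38; AND[min(a, b)] → w = 0.31
R3 (z=18.6): ¬short=1−0.96=0.04 → w = 0.04
R4 (z=3.0): full=0.78, ¬mid=1−0.74=0.26; AND[min(a, b)] → w = 0.26
R5 (z=14.9): mid=0.74, long=0.56, ¬empty=1−0.38=0.62; AND[min(a, b)] → w = 0.56
Weighted average = (0.04·11.0 + 0.31·32.0 + 0.04·18.6 + 0.26·3.0 + 0.56·14.9) / (0.04 + 0.31 + 0.04 + 0.26 + 0.56)
  = 20.2280 / 1.2100 = 16.717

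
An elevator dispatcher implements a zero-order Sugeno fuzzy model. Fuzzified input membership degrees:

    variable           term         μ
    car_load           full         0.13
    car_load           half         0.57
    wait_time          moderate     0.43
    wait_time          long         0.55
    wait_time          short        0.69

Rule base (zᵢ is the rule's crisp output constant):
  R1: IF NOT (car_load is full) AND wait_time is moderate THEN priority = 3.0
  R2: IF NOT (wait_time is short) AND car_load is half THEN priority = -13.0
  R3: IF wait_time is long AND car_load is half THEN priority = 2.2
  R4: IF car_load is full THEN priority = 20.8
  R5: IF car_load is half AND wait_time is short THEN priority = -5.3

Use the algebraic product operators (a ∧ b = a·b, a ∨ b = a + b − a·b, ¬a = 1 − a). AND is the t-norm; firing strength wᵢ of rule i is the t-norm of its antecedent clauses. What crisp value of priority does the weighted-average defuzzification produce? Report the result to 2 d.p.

R1 (z=3.0): ¬full=1−0.13=0.87, moderate=0.43; AND[a·b] → w = 0.3741
R2 (z=-13.0): ¬short=1−0.69=0.31, half=0.57; AND[a·b] → w = 0.1767
R3 (z=2.2): long=0.55, half=0.57; AND[a·b] → w = 0.3135
R4 (z=20.8): full=0.13 → w = 0.1300
R5 (z=-5.3): half=0.57, short=0.69; AND[a·b] → w = 0.3933
Weighted average = (0.3741·3.0 + 0.1767·-13.0 + 0.3135·2.2 + 0.1300·20.8 + 0.3933·-5.3) / (0.3741 + 0.1767 + 0.3135 + 0.1300 + 0.3933)
  = 0.1344 / 1.3876 = 0.10

0.10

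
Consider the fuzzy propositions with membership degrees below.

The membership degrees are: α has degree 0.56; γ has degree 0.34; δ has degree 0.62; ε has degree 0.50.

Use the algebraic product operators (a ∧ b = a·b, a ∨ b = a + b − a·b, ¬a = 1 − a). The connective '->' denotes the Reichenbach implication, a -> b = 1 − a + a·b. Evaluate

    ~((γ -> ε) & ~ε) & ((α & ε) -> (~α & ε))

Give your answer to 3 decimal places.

0.457

γ -> ε  [Reichenbach: 1 − a + a·b] with a=0.3400, b=0.5000 → 0.8300
~ε = 1 − 0.5000 = 0.5000
(γ -> ε) & ~ε = a·b on (0.8300, 0.5000) = 0.4150
~((γ -> ε) & ~ε) = 1 − 0.4150 = 0.5850
α & ε = a·b on (0.5600, 0.5000) = 0.2800
~α = 1 − 0.5600 = 0.4400
~α & ε = a·b on (0.4400, 0.5000) = 0.2200
(α & ε) -> (~α & ε)  [Reichenbach: 1 − a + a·b] with a=0.2800, b=0.2200 → 0.7816
~((γ -> ε) & ~ε) & ((α & ε) -> (~α & ε)) = a·b on (0.5850, 0.7816) = 0.4572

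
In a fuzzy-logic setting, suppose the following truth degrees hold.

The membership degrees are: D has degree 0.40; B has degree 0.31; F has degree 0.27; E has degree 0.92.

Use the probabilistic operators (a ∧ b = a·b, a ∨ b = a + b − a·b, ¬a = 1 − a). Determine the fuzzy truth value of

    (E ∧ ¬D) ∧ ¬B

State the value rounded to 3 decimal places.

0.381

¬D = 1 − 0.4000 = 0.6000
E ∧ ¬D = a·b on (0.9200, 0.6000) = 0.5520
¬B = 1 − 0.3100 = 0.6900
(E ∧ ¬D) ∧ ¬B = a·b on (0.5520, 0.6900) = 0.3809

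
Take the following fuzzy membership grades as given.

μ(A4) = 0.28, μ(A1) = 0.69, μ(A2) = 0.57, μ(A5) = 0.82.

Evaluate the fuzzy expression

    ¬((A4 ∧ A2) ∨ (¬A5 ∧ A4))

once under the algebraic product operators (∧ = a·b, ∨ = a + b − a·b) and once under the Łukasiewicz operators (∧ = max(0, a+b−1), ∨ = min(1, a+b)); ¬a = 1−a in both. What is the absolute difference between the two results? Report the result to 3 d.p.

0.202

Under algebraic product:
  A4 ∧ A2 = a·b on (0.2800, 0.5700) = 0.1596
  ¬A5 = 1 − 0.8200 = 0.1800
  ¬A5 ∧ A4 = a·b on (0.1800, 0.2800) = 0.0504
  (A4 ∧ A2) ∨ (¬A5 ∧ A4) = a + b − a·b on (0.1596, 0.0504) = 0.2020
  ¬((A4 ∧ A2) ∨ (¬A5 ∧ A4)) = 1 − 0.2020 = 0.7980
  → value = 0.7980
Under Łukasiewicz:
  A4 ∧ A2 = max(0, a+b−1) on (0.28, 0.57) = 0.00
  ¬A5 = 1 − 0.82 = 0.18
  ¬A5 ∧ A4 = max(0, a+b−1) on (0.18, 0.28) = 0.00
  (A4 ∧ A2) ∨ (¬A5 ∧ A4) = min(1, a+b) on (0.00, 0.00) = 0.00
  ¬((A4 ∧ A2) ∨ (¬A5 ∧ A4)) = 1 − 0.00 = 1.00
  → value = 1.0000
|0.7980 − 1.0000| = 0.202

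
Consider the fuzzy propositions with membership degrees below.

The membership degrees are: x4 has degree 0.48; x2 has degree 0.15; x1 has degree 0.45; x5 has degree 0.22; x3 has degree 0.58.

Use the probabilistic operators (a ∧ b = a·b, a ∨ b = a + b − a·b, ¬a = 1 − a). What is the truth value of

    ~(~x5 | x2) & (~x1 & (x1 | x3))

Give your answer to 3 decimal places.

0.079

~x5 = 1 − 0.2200 = 0.7800
~x5 | x2 = a + b − a·b on (0.7800, 0.1500) = 0.8130
~(~x5 | x2) = 1 − 0.8130 = 0.1870
~x1 = 1 − 0.4500 = 0.5500
x1 | x3 = a + b − a·b on (0.4500, 0.5800) = 0.7690
~x1 & (x1 | x3) = a·b on (0.5500, 0.7690) = 0.4230
~(~x5 | x2) & (~x1 & (x1 | x3)) = a·b on (0.1870, 0.4230) = 0.0791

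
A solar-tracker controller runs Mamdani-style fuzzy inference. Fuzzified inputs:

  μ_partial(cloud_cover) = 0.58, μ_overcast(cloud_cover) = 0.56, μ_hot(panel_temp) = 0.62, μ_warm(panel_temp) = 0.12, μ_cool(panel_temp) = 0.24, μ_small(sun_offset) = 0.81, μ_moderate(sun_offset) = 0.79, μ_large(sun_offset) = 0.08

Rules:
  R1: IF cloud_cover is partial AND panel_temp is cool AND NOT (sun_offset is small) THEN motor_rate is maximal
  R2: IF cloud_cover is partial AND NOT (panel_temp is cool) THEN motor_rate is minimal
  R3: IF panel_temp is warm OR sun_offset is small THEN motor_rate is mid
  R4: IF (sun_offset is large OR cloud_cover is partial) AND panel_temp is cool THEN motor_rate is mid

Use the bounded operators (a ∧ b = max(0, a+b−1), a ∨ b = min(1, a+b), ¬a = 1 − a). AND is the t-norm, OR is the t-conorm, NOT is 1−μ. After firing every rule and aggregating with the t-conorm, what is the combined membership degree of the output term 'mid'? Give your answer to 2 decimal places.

R1: partial=0.58, cool=0.24, ¬small=1−0.81=0.19; AND[max(0, a+b−1)] → w = 0.00
R2: partial=0.58, ¬cool=1−0.24=0.76; AND[max(0, a+b−1)] → w = 0.34
R3: warm=0.12, small=0.81; OR[min(1, a+b)] → w = 0.93
R4: (large=0.08 OR partial=0.58) = 0.66; AND[max(0, a+b−1)] with cool=0.24 → w = 0.00
Rules with consequent 'mid': {R3, R4} → strengths 0.93, 0.00
Aggregate via t-conorm [min(1, a+b)]: 0.93

0.93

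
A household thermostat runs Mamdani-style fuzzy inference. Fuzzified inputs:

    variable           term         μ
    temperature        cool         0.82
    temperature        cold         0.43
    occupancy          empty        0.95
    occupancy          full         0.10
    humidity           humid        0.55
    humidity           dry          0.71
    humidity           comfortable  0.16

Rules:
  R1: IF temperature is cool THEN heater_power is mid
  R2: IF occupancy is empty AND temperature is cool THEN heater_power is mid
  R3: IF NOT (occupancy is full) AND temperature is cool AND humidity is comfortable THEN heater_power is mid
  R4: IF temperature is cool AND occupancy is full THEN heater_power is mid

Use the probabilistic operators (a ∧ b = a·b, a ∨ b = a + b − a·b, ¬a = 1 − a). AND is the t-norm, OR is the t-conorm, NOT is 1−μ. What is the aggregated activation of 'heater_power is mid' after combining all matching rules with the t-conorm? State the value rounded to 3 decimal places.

R1: cool=0.82 → w = 0.8200
R2: empty=0.95, cool=0.82; AND[a·b] → w = 0.7790
R3: ¬full=1−0.10=0.90, cool=0.82, comfortable=0.16; AND[a·b] → w = 0.1181
R4: cool=0.82, full=0.10; AND[a·b] → w = 0.0820
Rules with consequent 'mid': {R1, R2, R3, R4} → strengths 0.8200, 0.7790, 0.1181, 0.0820
Aggregate via t-conorm [a + b − a·b]: 0.9678

0.968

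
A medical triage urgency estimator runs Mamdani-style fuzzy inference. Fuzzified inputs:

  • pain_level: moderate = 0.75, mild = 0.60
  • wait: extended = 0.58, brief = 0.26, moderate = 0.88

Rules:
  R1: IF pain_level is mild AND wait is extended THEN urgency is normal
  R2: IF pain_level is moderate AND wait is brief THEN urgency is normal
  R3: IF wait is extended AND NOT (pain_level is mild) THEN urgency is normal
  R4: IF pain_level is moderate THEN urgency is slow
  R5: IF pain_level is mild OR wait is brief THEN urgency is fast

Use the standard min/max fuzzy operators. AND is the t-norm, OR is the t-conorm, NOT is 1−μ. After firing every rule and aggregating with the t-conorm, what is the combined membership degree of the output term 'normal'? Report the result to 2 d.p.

0.58

R1: mild=0.60, extended=0.58; AND[min(a, b)] → w = 0.58
R2: moderate=0.75, brief=0.26; AND[min(a, b)] → w = 0.26
R3: extended=0.58, ¬mild=1−0.60=0.40; AND[min(a, b)] → w = 0.40
R4: moderate=0.75 → w = 0.75
R5: mild=0.60, brief=0.26; OR[max(a, b)] → w = 0.60
Rules with consequent 'normal': {R1, R2, R3} → strengths 0.58, 0.26, 0.40
Aggregate via t-conorm [max(a, b)]: 0.58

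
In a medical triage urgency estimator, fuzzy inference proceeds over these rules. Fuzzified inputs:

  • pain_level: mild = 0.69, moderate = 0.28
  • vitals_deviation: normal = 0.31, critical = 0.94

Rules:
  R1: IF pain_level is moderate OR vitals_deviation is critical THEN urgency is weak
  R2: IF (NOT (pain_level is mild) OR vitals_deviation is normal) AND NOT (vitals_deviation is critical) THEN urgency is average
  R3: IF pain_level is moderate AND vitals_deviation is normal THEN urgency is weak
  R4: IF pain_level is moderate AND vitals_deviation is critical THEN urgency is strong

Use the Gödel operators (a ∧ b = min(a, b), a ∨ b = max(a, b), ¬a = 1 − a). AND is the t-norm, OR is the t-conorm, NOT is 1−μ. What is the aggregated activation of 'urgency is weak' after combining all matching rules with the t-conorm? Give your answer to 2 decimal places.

R1: moderate=0.28, critical=0.94; OR[max(a, b)] → w = 0.94
R2: (¬mild=1−0.69=0.31 OR normal=0.31) = 0.31; AND[min(a, b)] with ¬critical=1−0.94=0.06 → w = 0.06
R3: moderate=0.28, normal=0.31; AND[min(a, b)] → w = 0.28
R4: moderate=0.28, critical=0.94; AND[min(a, b)] → w = 0.28
Rules with consequent 'weak': {R1, R3} → strengths 0.94, 0.28
Aggregate via t-conorm [max(a, b)]: 0.94

0.94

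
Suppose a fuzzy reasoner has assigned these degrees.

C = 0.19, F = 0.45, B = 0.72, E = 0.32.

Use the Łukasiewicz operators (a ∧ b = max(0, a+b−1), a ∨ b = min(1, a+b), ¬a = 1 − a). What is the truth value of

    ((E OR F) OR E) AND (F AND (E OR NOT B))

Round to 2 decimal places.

0.05

E OR F = min(1, a+b) on (0.32, 0.45) = 0.77
(E OR F) OR E = min(1, a+b) on (0.77, 0.32) = 1.00
NOT B = 1 − 0.72 = 0.28
E OR NOT B = min(1, a+b) on (0.32, 0.28) = 0.60
F AND (E OR NOT B) = max(0, a+b−1) on (0.45, 0.60) = 0.05
((E OR F) OR E) AND (F AND (E OR NOT B)) = max(0, a+b−1) on (1.00, 0.05) = 0.05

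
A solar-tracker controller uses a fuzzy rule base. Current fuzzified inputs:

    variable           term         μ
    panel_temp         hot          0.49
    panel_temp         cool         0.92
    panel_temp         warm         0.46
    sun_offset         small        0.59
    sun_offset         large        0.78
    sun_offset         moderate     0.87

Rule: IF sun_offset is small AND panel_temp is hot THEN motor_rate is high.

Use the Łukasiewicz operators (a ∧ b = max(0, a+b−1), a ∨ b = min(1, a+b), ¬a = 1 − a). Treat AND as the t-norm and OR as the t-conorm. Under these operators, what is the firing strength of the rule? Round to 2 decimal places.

0.08

firing strength: small=0.59, hot=0.49; AND[max(0, a+b−1)] → w = 0.08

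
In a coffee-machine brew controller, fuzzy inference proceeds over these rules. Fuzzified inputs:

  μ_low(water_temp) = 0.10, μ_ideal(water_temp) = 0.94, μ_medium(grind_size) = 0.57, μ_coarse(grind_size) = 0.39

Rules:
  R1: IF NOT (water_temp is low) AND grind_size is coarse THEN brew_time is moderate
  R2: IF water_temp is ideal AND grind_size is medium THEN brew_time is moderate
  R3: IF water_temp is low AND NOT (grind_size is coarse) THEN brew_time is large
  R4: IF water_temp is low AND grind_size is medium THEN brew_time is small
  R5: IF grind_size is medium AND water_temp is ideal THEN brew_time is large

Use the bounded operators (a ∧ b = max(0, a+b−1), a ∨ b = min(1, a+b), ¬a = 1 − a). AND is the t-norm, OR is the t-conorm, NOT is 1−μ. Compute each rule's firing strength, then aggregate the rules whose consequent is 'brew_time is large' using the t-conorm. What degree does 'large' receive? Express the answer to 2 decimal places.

0.51

R1: ¬low=1−0.10=0.90, coarse=0.39; AND[max(0, a+b−1)] → w = 0.29
R2: ideal=0.94, medium=0.57; AND[max(0, a+b−1)] → w = 0.51
R3: low=0.10, ¬coarse=1−0.39=0.61; AND[max(0, a+b−1)] → w = 0.00
R4: low=0.10, medium=0.57; AND[max(0, a+b−1)] → w = 0.00
R5: medium=0.57, ideal=0.94; AND[max(0, a+b−1)] → w = 0.51
Rules with consequent 'large': {R3, R5} → strengths 0.00, 0.51
Aggregate via t-conorm [min(1, a+b)]: 0.51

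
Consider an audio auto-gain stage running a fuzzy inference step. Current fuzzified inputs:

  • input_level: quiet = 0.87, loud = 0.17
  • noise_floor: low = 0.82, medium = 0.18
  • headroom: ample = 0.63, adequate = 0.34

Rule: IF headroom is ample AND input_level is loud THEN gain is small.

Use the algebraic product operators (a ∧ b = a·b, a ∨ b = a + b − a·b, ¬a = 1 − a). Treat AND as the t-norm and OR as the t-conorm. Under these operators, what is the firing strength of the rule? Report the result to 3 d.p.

0.107

firing strength: ample=0.63, loud=0.17; AND[a·b] → w = 0.1071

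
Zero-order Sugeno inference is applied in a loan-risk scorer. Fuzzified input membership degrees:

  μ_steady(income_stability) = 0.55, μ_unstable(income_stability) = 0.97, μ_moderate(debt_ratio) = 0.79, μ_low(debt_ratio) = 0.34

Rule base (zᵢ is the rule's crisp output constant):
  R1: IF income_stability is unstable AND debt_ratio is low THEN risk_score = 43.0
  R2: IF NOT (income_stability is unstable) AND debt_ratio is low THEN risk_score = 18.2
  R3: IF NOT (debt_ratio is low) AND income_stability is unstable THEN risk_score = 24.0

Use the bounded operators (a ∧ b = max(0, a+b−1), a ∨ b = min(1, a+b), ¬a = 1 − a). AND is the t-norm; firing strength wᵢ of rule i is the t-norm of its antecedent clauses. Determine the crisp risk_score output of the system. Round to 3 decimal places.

R1 (z=43.0): unstable=0.97, low=0.34; AND[max(0, a+b−1)] → w = 0.31
R2 (z=18.2): ¬unstable=1−0.97=0.03, low=0.34; AND[max(0, a+b−1)] → w = 0.00
R3 (z=24.0): ¬low=1−0.34=0.66, unstable=0.97; AND[max(0, a+b−1)] → w = 0.63
Weighted average = (0.31·43.0 + 0.00·18.2 + 0.63·24.0) / (0.31 + 0.00 + 0.63)
  = 28.4500 / 0.9400 = 30.266

30.266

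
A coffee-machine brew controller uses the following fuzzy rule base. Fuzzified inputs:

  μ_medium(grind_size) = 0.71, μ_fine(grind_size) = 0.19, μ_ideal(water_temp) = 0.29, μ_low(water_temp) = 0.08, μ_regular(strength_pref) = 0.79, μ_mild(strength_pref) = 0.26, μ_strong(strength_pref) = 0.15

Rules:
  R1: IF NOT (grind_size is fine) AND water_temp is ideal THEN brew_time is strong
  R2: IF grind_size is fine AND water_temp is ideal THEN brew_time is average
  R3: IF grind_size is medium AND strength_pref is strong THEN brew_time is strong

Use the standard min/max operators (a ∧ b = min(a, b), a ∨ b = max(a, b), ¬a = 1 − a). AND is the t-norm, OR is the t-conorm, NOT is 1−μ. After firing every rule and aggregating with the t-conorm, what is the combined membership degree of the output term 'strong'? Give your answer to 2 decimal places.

R1: ¬fine=1−0.19=0.81, ideal=0.29; AND[min(a, b)] → w = 0.29
R2: fine=0.19, ideal=0.29; AND[min(a, b)] → w = 0.19
R3: medium=0.71, strong=0.15; AND[min(a, b)] → w = 0.15
Rules with consequent 'strong': {R1, R3} → strengths 0.29, 0.15
Aggregate via t-conorm [max(a, b)]: 0.29

0.29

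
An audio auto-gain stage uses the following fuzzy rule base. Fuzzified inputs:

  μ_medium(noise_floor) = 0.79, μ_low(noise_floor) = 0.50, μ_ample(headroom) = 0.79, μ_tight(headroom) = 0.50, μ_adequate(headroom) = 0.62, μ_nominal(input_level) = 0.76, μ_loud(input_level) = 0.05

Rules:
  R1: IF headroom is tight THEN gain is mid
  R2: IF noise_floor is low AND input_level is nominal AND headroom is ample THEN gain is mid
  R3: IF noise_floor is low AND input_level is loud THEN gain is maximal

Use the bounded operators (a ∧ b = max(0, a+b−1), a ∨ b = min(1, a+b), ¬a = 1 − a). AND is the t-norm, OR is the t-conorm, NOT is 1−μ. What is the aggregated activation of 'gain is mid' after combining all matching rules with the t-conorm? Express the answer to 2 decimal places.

R1: tight=0.50 → w = 0.50
R2: low=0.50, nominal=0.76, ample=0.79; AND[max(0, a+b−1)] → w = 0.05
R3: low=0.50, loud=0.05; AND[max(0, a+b−1)] → w = 0.00
Rules with consequent 'mid': {R1, R2} → strengths 0.50, 0.05
Aggregate via t-conorm [min(1, a+b)]: 0.55

0.55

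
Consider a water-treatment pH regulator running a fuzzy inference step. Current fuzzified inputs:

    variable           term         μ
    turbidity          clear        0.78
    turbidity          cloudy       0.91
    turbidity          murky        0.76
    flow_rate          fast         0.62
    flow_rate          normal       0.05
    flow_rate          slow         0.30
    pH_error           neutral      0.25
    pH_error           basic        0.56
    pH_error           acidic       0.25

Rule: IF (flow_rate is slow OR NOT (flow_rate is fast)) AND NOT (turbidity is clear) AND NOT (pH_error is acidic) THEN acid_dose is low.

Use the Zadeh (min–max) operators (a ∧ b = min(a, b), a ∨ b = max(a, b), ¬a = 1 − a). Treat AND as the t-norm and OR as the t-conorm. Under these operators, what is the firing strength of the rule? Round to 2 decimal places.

firing strength: (slow=0.30 OR ¬fast=1−0.62=0.38) = 0.38; AND[min(a, b)] with ¬clear=1−0.78=0.22, ¬acidic=1−0.25=0.75 → w = 0.22

0.22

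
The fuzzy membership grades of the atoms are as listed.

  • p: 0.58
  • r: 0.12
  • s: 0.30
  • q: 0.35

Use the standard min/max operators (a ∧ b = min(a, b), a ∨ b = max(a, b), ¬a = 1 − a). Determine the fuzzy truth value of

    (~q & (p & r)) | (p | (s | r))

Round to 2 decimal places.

~q = 1 − 0.35 = 0.65
p & r = min(a, b) on (0.58, 0.12) = 0.12
~q & (p & r) = min(a, b) on (0.65, 0.12) = 0.12
s | r = max(a, b) on (0.30, 0.12) = 0.30
p | (s | r) = max(a, b) on (0.58, 0.30) = 0.58
(~q & (p & r)) | (p | (s | r)) = max(a, b) on (0.12, 0.58) = 0.58

0.58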